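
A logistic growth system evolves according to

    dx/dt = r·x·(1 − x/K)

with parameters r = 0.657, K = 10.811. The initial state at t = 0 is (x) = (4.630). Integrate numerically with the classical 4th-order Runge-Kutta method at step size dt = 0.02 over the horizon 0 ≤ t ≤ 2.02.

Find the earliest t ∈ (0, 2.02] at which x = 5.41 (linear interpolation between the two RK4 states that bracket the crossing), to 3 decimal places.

t = 0.442

t=0.000: state=(4.630)
step 1 (dt=0.02): k1=(1.739), k2=(1.741), k3=(1.741), k4=(1.742); state += dt/6·(k1+2k2+2k3+k4)
t=0.020: state=(4.665)
t=0.040: state=(4.700)
t=0.060: state=(4.735)
continuing one RK4 step at a time; state shown every 5 steps (Δt=0.1):
t=0.100: state=(4.805)
t=0.200: state=(4.981)
t=0.300: state=(5.157)
t=0.400: state=(5.335)
t=0.440: state=(5.406)
next step: t=0.460: state=(5.441) — x has crossed 5.41
linear interpolation between t=0.440 (5.40592) and t=0.460 (5.44144) → t≈0.442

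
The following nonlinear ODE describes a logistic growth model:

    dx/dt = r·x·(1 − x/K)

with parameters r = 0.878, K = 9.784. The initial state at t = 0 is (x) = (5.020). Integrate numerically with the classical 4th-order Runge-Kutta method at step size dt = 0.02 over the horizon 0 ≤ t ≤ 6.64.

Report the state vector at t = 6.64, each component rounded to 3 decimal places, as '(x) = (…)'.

(x) = (9.757)

t=0.000: state=(5.020)
step 1 (dt=0.02): k1=(2.146), k2=(2.146), k3=(2.146), k4=(2.145); state += dt/6·(k1+2k2+2k3+k4)
t=0.020: state=(5.063)
t=0.040: state=(5.106)
t=0.060: state=(5.149)
continuing one RK4 step at a time; state shown every 25 steps (Δt=0.5):
t=0.500: state=(6.070)
t=1.000: state=(7.017)
t=1.500: state=(7.801)
t=2.000: state=(8.406)
t=2.500: state=(8.849)
t=3.000: state=(9.160)
t=3.500: state=(9.372)
t=4.000: state=(9.515)
t=4.500: state=(9.609)
t=5.000: state=(9.670)
t=5.500: state=(9.710)
t=6.000: state=(9.736)
t=6.500: state=(9.753)
t=6.640: state=(9.757)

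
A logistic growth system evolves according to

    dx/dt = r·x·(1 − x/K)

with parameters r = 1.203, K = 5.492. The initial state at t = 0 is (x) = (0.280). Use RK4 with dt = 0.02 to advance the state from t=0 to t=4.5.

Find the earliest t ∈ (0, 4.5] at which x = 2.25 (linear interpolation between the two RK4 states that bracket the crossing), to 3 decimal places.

t = 2.127

t=0.000: state=(0.280)
step 1 (dt=0.02): k1=(0.320), k2=(0.323), k3=(0.323), k4=(0.327); state += dt/6·(k1+2k2+2k3+k4)
t=0.020: state=(0.286)
t=0.040: state=(0.293)
t=0.060: state=(0.300)
continuing one RK4 step at a time; state shown every 10 steps (Δt=0.2):
t=0.200: state=(0.351)
t=0.400: state=(0.439)
t=0.600: state=(0.547)
t=0.800: state=(0.677)
t=1.000: state=(0.833)
t=1.200: state=(1.018)
t=1.400: state=(1.233)
t=1.600: state=(1.478)
t=1.800: state=(1.752)
t=2.000: state=(2.050)
t=2.120: state=(2.239)
next step: t=2.140: state=(2.271) — x has crossed 2.25
linear interpolation between t=2.120 (2.23897) and t=2.140 (2.27095) → t≈2.127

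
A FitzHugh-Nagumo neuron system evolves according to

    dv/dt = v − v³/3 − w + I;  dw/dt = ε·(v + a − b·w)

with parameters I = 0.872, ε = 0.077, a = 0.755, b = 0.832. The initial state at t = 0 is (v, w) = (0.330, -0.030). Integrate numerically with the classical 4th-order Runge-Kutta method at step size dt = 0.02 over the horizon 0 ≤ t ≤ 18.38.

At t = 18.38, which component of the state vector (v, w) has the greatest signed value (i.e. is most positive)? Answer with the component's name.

t=0.000: state=(0.330, -0.030)
step 1 (dt=0.02): k1=(1.220, 0.085), k2=(1.230, 0.086), k3=(1.230, 0.086), k4=(1.240, 0.087); state += dt/6·(k1+2k2+2k3+k4)
t=0.020: state=(0.355, -0.028)
t=0.040: state=(0.380, -0.027)
t=0.060: state=(0.405, -0.025)
continuing one RK4 step at a time; state shown every 50 steps (Δt=1):
t=1.000: state=(1.671, 0.105)
t=2.000: state=(1.968, 0.296)
t=3.000: state=(1.925, 0.480)
t=4.000: state=(1.862, 0.647)
t=5.000: state=(1.797, 0.800)
t=6.000: state=(1.732, 0.938)
t=7.000: state=(1.666, 1.063)
t=8.000: state=(1.599, 1.175)
t=9.000: state=(1.531, 1.275)
t=10.000: state=(1.461, 1.364)
t=11.000: state=(1.389, 1.442)
t=12.000: state=(1.313, 1.510)
t=13.000: state=(1.231, 1.567)
t=14.000: state=(1.140, 1.615)
t=15.000: state=(1.035, 1.652)
t=16.000: state=(0.906, 1.678)
t=17.000: state=(0.727, 1.692)
t=18.000: state=(0.426, 1.687)
t=18.380: state=(0.241, 1.678)
compare at T: v=0.241, w=1.678

largest component: w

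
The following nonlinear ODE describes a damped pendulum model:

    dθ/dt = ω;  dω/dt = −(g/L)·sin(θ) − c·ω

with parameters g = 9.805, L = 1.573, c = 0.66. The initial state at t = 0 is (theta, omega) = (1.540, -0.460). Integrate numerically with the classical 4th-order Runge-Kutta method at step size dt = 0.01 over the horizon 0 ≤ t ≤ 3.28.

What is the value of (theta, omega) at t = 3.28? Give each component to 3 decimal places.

t=0.000: state=(1.540, -0.460)
step 1 (dt=0.01): k1=(-0.460, -5.927), k2=(-0.490, -5.907), k3=(-0.490, -5.907), k4=(-0.519, -5.887); state += dt/6·(k1+2k2+2k3+k4)
t=0.010: state=(1.535, -0.519)
t=0.020: state=(1.530, -0.578)
t=0.030: state=(1.524, -0.636)
continuing one RK4 step at a time; state shown every 20 steps (Δt=0.2):
t=0.200: state=(1.335, -1.561)
t=0.400: state=(0.931, -2.423)
t=0.600: state=(0.396, -2.835)
t=0.800: state=(-0.160, -2.609)
t=1.000: state=(-0.611, -1.832)
t=1.200: state=(-0.876, -0.800)
t=1.400: state=(-0.931, 0.228)
t=1.600: state=(-0.795, 1.097)
t=1.800: state=(-0.512, 1.675)
t=2.000: state=(-0.152, 1.845)
t=2.200: state=(0.197, 1.582)
t=2.400: state=(0.459, 0.997)
t=2.600: state=(0.587, 0.278)
t=2.800: state=(0.572, -0.407)
t=3.000: state=(0.435, -0.927)
t=3.200: state=(0.219, -1.189)
t=3.280: state=(0.122, -1.210)

(theta, omega) = (0.122, -1.210)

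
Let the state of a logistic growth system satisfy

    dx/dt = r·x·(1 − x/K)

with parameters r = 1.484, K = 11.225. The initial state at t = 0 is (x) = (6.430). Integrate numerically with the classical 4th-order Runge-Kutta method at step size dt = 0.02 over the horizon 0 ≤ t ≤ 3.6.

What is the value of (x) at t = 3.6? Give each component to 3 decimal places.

(x) = (11.185)

t=0.000: state=(6.430)
step 1 (dt=0.02): k1=(4.076), k2=(4.067), k3=(4.067), k4=(4.058); state += dt/6·(k1+2k2+2k3+k4)
t=0.020: state=(6.511)
t=0.040: state=(6.592)
t=0.060: state=(6.673)
continuing one RK4 step at a time; state shown every 10 steps (Δt=0.2):
t=0.200: state=(7.222)
t=0.400: state=(7.950)
t=0.600: state=(8.594)
t=0.800: state=(9.145)
t=1.000: state=(9.602)
t=1.200: state=(9.972)
t=1.400: state=(10.266)
t=1.600: state=(10.496)
t=1.800: state=(10.674)
t=2.000: state=(10.811)
t=2.200: state=(10.914)
t=2.400: state=(10.992)
t=2.600: state=(11.051)
t=2.800: state=(11.095)
t=3.000: state=(11.128)
t=3.200: state=(11.153)
t=3.400: state=(11.171)
t=3.600: state=(11.185)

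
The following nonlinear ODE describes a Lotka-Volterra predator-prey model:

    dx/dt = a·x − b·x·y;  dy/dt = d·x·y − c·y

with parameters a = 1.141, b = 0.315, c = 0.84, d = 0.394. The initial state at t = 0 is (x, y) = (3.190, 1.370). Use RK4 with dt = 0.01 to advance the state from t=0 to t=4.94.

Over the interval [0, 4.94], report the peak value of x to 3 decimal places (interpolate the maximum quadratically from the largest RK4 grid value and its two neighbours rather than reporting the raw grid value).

t=0.000: state=(3.190, 1.370)
step 1 (dt=0.01): k1=(2.263, 0.571), k2=(2.268, 0.578), k3=(2.268, 0.578), k4=(2.273, 0.586); state += dt/6·(k1+2k2+2k3+k4)
t=0.010: state=(3.213, 1.376)
t=0.020: state=(3.235, 1.382)
t=0.030: state=(3.258, 1.388)
continuing one RK4 step at a time; state shown every 20 steps (Δt=0.2):
t=0.200: state=(3.661, 1.517)
t=0.400: state=(4.152, 1.744)
t=0.600: state=(4.627, 2.084)
t=0.800: state=(5.024, 2.579)
t=1.000: state=(5.255, 3.274)
t=1.200: state=(5.225, 4.190)
t=1.400: state=(4.873, 5.284)
t=1.600: state=(4.235, 6.405)
t=1.800: state=(3.446, 7.331)
t=2.000: state=(2.675, 7.883)
t=2.200: state=(2.032, 8.014)
t=2.400: state=(1.550, 7.794)
t=2.600: state=(1.208, 7.338)
t=2.800: state=(0.973, 6.756)
t=3.000: state=(0.814, 6.125)
t=3.200: state=(0.710, 5.497)
t=3.400: state=(0.643, 4.900)
t=3.600: state=(0.603, 4.350)
t=3.800: state=(0.586, 3.853)
t=4.000: state=(0.585, 3.411)
t=4.200: state=(0.601, 3.021)
t=4.400: state=(0.631, 2.681)
t=4.600: state=(0.676, 2.386)
t=4.800: state=(0.737, 2.132)
t=4.940: state=(0.789, 1.977)
largest grid value and its neighbours: x(1.070)=5.27836, x(1.080)=5.27887, x(1.090)=5.27864
parabola through these three points peaks at t≈1.082 with x≈5.27889

max x = 5.279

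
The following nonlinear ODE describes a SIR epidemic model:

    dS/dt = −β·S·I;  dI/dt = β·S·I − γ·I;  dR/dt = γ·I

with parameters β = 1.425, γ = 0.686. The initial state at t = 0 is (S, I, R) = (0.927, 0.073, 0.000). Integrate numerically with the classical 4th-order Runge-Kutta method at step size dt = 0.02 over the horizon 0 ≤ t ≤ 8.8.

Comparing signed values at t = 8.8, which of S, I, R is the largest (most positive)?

t=0.000: state=(0.927, 0.073, 0.000)
step 1 (dt=0.02): k1=(-0.096, 0.046, 0.050), k2=(-0.097, 0.047, 0.050), k3=(-0.097, 0.047, 0.050), k4=(-0.097, 0.047, 0.051); state += dt/6·(k1+2k2+2k3+k4)
t=0.020: state=(0.925, 0.074, 0.001)
t=0.040: state=(0.923, 0.075, 0.002)
t=0.060: state=(0.921, 0.076, 0.003)
continuing one RK4 step at a time; state shown every 25 steps (Δt=0.5):
t=0.500: state=(0.872, 0.098, 0.029)
t=1.000: state=(0.805, 0.127, 0.068)
t=1.500: state=(0.728, 0.156, 0.116)
t=2.000: state=(0.645, 0.180, 0.174)
t=2.500: state=(0.564, 0.197, 0.239)
t=3.000: state=(0.489, 0.203, 0.308)
t=3.500: state=(0.423, 0.199, 0.377)
t=4.000: state=(0.369, 0.187, 0.444)
t=4.500: state=(0.324, 0.170, 0.505)
t=5.000: state=(0.289, 0.150, 0.560)
t=5.500: state=(0.262, 0.130, 0.608)
t=6.000: state=(0.241, 0.110, 0.649)
t=6.500: state=(0.224, 0.092, 0.684)
t=7.000: state=(0.211, 0.076, 0.713)
t=7.500: state=(0.201, 0.063, 0.737)
t=8.000: state=(0.193, 0.051, 0.756)
t=8.500: state=(0.187, 0.042, 0.772)
t=8.800: state=(0.183, 0.037, 0.780)
compare at T: S=0.183, I=0.037, R=0.780

largest component: R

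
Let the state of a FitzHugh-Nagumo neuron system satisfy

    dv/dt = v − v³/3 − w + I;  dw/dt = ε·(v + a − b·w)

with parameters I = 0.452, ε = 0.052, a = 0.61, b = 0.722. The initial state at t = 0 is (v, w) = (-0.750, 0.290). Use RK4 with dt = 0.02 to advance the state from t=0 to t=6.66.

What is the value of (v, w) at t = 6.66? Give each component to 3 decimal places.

t=0.000: state=(-0.750, 0.290)
step 1 (dt=0.02): k1=(-0.447, -0.018), k2=(-0.449, -0.018), k3=(-0.449, -0.018), k4=(-0.451, -0.019); state += dt/6·(k1+2k2+2k3+k4)
t=0.020: state=(-0.759, 0.290)
t=0.040: state=(-0.768, 0.289)
t=0.060: state=(-0.777, 0.289)
continuing one RK4 step at a time; state shown every 25 steps (Δt=0.5):
t=0.500: state=(-0.989, 0.278)
t=1.000: state=(-1.222, 0.260)
t=1.500: state=(-1.397, 0.237)
t=2.000: state=(-1.498, 0.211)
t=2.500: state=(-1.542, 0.183)
t=3.000: state=(-1.555, 0.156)
t=3.500: state=(-1.551, 0.128)
t=4.000: state=(-1.540, 0.102)
t=4.500: state=(-1.525, 0.076)
t=5.000: state=(-1.508, 0.052)
t=5.500: state=(-1.490, 0.028)
t=6.000: state=(-1.471, 0.005)
t=6.500: state=(-1.452, -0.017)
t=6.660: state=(-1.446, -0.024)

(v, w) = (-1.446, -0.024)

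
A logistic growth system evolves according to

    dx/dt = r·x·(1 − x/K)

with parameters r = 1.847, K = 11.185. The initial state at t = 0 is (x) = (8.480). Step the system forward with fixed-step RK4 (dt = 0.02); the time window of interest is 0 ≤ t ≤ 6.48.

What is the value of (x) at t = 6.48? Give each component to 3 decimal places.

t=0.000: state=(8.480)
step 1 (dt=0.02): k1=(3.788), k2=(3.752), k3=(3.752), k4=(3.715); state += dt/6·(k1+2k2+2k3+k4)
t=0.020: state=(8.555)
t=0.040: state=(8.629)
t=0.060: state=(8.701)
continuing one RK4 step at a time; state shown every 25 steps (Δt=0.5):
t=0.500: state=(9.927)
t=1.000: state=(10.649)
t=1.500: state=(10.966)
t=2.000: state=(11.097)
t=2.500: state=(11.150)
t=3.000: state=(11.171)
t=3.500: state=(11.179)
t=4.000: state=(11.183)
t=4.500: state=(11.184)
t=5.000: state=(11.185)
t=5.500: state=(11.185)
t=6.000: state=(11.185)
t=6.480: state=(11.185)

(x) = (11.185)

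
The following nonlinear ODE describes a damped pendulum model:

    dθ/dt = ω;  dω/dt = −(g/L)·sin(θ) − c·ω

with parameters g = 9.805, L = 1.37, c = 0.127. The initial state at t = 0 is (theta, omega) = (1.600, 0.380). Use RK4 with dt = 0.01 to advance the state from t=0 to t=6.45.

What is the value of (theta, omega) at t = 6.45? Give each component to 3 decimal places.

(theta, omega) = (-0.933, -1.001)

t=0.000: state=(1.600, 0.380)
step 1 (dt=0.01): k1=(0.380, -7.202), k2=(0.344, -7.197), k3=(0.344, -7.197), k4=(0.308, -7.192); state += dt/6·(k1+2k2+2k3+k4)
t=0.010: state=(1.603, 0.308)
t=0.020: state=(1.606, 0.236)
t=0.030: state=(1.608, 0.164)
continuing one RK4 step at a time; state shown every 25 steps (Δt=0.25):
t=0.250: state=(1.472, -1.392)
t=0.500: state=(0.917, -2.984)
t=0.750: state=(0.052, -3.706)
t=1.000: state=(-0.806, -2.932)
t=1.250: state=(-1.341, -1.282)
t=1.500: state=(-1.438, 0.500)
t=1.750: state=(-1.099, 2.174)
t=2.000: state=(-0.394, 3.306)
t=2.250: state=(0.443, 3.151)
t=2.500: state=(1.081, 1.820)
t=2.750: state=(1.323, 0.103)
t=3.000: state=(1.136, -1.576)
t=3.250: state=(0.566, -2.862)
t=3.500: state=(-0.205, -3.085)
t=3.750: state=(-0.870, -2.069)
t=4.000: state=(-1.192, -0.470)
t=4.250: state=(-1.102, 1.173)
t=4.500: state=(-0.631, 2.496)
t=4.750: state=(0.069, 2.908)
t=5.000: state=(0.720, 2.123)
t=5.250: state=(1.074, 0.654)
t=5.500: state=(1.038, -0.927)
t=5.750: state=(0.633, -2.225)
t=6.000: state=(-0.006, -2.704)
t=6.250: state=(-0.622, -2.059)
t=6.450: state=(-0.933, -1.001)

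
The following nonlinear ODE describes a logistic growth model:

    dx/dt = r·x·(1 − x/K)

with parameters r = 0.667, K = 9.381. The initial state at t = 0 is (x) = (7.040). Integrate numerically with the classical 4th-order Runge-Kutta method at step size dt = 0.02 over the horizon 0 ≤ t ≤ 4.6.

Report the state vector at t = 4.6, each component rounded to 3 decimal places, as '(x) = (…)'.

(x) = (9.238)

t=0.000: state=(7.040)
step 1 (dt=0.02): k1=(1.172), k2=(1.168), k3=(1.168), k4=(1.164); state += dt/6·(k1+2k2+2k3+k4)
t=0.020: state=(7.063)
t=0.040: state=(7.087)
t=0.060: state=(7.110)
continuing one RK4 step at a time; state shown every 10 steps (Δt=0.2):
t=0.200: state=(7.266)
t=0.400: state=(7.477)
t=0.600: state=(7.671)
t=0.800: state=(7.850)
t=1.000: state=(8.013)
t=1.200: state=(8.162)
t=1.400: state=(8.297)
t=1.600: state=(8.418)
t=1.800: state=(8.527)
t=2.000: state=(8.625)
t=2.200: state=(8.713)
t=2.400: state=(8.791)
t=2.600: state=(8.861)
t=2.800: state=(8.923)
t=3.000: state=(8.977)
t=3.200: state=(9.026)
t=3.400: state=(9.069)
t=3.600: state=(9.107)
t=3.800: state=(9.140)
t=4.000: state=(9.169)
t=4.200: state=(9.195)
t=4.400: state=(9.218)
t=4.600: state=(9.238)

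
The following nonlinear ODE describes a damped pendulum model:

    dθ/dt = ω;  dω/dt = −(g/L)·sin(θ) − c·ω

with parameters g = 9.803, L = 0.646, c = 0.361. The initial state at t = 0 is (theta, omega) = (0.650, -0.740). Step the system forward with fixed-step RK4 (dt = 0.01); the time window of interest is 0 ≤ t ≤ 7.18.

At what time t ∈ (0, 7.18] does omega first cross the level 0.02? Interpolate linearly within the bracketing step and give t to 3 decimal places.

t = 0.751

t=0.000: state=(0.650, -0.740)
step 1 (dt=0.01): k1=(-0.740, -8.917), k2=(-0.785, -8.856), k3=(-0.784, -8.853), k4=(-0.829, -8.790); state += dt/6·(k1+2k2+2k3+k4)
t=0.010: state=(0.642, -0.829)
t=0.020: state=(0.633, -0.916)
t=0.030: state=(0.624, -1.002)
continuing one RK4 step at a time; state shown every 25 steps (Δt=0.25):
t=0.250: state=(0.235, -2.316)
t=0.500: state=(-0.335, -1.890)
t=0.750: state=(-0.584, 0.012)
next step: t=0.760: state=(-0.583, 0.096) — omega has crossed 0.02
linear interpolation between t=0.750 (0.01213) and t=0.760 (0.09552) → t≈0.751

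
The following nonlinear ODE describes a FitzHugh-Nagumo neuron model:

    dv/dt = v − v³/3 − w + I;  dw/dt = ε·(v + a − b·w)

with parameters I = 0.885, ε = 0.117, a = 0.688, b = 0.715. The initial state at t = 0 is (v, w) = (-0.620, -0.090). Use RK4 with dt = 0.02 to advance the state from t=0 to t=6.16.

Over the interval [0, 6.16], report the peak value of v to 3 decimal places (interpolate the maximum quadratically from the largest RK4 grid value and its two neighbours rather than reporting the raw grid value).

max v = 1.927

t=0.000: state=(-0.620, -0.090)
step 1 (dt=0.02): k1=(0.434, 0.015), k2=(0.437, 0.016), k3=(0.437, 0.016), k4=(0.440, 0.016); state += dt/6·(k1+2k2+2k3+k4)
t=0.020: state=(-0.611, -0.090)
t=0.040: state=(-0.602, -0.089)
t=0.060: state=(-0.593, -0.089)
continuing one RK4 step at a time; state shown every 10 steps (Δt=0.2):
t=0.200: state=(-0.528, -0.086)
t=0.400: state=(-0.422, -0.080)
t=0.600: state=(-0.299, -0.071)
t=0.800: state=(-0.154, -0.059)
t=1.000: state=(0.020, -0.043)
t=1.200: state=(0.227, -0.024)
t=1.400: state=(0.473, 0.000)
t=1.600: state=(0.753, 0.031)
t=1.800: state=(1.050, 0.067)
t=2.000: state=(1.334, 0.110)
t=2.200: state=(1.568, 0.157)
t=2.400: state=(1.736, 0.209)
t=2.600: state=(1.840, 0.263)
t=2.800: state=(1.896, 0.318)
t=3.000: state=(1.921, 0.373)
t=3.200: state=(1.927, 0.428)
t=3.400: state=(1.922, 0.481)
t=3.600: state=(1.911, 0.534)
t=3.800: state=(1.897, 0.585)
t=4.000: state=(1.880, 0.635)
t=4.200: state=(1.863, 0.684)
t=4.400: state=(1.844, 0.732)
t=4.600: state=(1.825, 0.778)
t=4.800: state=(1.806, 0.823)
t=5.000: state=(1.787, 0.867)
t=5.200: state=(1.767, 0.910)
t=5.400: state=(1.748, 0.952)
t=5.600: state=(1.728, 0.992)
t=5.800: state=(1.708, 1.032)
t=6.000: state=(1.688, 1.070)
t=6.160: state=(1.672, 1.100)
largest grid value and its neighbours: v(3.180)=1.92710, v(3.200)=1.92713, v(3.220)=1.92705
parabola through these three points peaks at t≈3.195 with v≈1.92713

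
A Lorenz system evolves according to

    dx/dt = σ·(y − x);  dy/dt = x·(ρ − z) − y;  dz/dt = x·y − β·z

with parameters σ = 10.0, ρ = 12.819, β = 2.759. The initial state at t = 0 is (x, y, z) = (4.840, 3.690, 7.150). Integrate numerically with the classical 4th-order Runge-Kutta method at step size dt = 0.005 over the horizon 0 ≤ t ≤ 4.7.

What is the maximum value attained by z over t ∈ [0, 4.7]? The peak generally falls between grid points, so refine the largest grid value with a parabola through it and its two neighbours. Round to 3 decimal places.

t=0.000: state=(4.840, 3.690, 7.150)
step 1 (dt=0.005): k1=(-11.500, 23.748, -1.867), k2=(-10.619, 23.548, -1.675), k3=(-10.646, 23.559, -1.670), k4=(-9.790, 23.368, -1.477); state += dt/6·(k1+2k2+2k3+k4)
t=0.005: state=(4.787, 3.808, 7.142)
t=0.010: state=(4.742, 3.924, 7.135)
t=0.015: state=(4.705, 4.038, 7.131)
continuing one RK4 step at a time; state shown every 40 steps (Δt=0.2):
t=0.200: state=(6.242, 7.772, 9.006)
t=0.400: state=(7.855, 7.300, 14.623)
t=0.600: state=(5.082, 3.691, 13.575)
t=0.800: state=(3.776, 3.827, 10.060)
t=1.000: state=(4.910, 5.899, 8.986)
t=1.200: state=(6.948, 7.629, 11.827)
t=1.400: state=(6.512, 5.533, 14.044)
t=1.600: state=(4.700, 4.171, 11.924)
t=1.800: state=(4.656, 5.082, 10.018)
t=2.000: state=(5.988, 6.722, 10.724)
t=2.200: state=(6.679, 6.476, 13.028)
t=2.400: state=(5.558, 4.914, 12.773)
t=2.600: state=(4.873, 4.884, 11.066)
t=2.800: state=(5.473, 5.973, 10.664)
t=3.000: state=(6.325, 6.522, 12.042)
t=3.200: state=(6.015, 5.593, 12.790)
t=3.400: state=(5.252, 5.035, 11.808)
t=3.600: state=(5.309, 5.553, 11.005)
t=3.800: state=(5.941, 6.226, 11.522)
t=4.000: state=(6.103, 5.955, 12.420)
t=4.200: state=(5.590, 5.329, 12.167)
t=4.400: state=(5.354, 5.402, 11.417)
t=4.600: state=(5.689, 5.918, 11.387)
t=4.700: state=(5.896, 6.066, 11.688)
largest grid value and its neighbours: z(0.460)=15.16632, z(0.465)=15.16912, z(0.470)=15.16581
parabola through these three points peaks at t≈0.465 with z≈15.16912

max z = 15.169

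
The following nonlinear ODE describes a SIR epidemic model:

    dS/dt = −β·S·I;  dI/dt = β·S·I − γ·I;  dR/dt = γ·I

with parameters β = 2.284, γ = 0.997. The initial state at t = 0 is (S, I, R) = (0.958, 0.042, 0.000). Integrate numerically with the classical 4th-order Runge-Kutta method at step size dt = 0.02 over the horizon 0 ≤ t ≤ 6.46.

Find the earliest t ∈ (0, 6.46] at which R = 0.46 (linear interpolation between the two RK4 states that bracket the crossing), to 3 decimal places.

t=0.000: state=(0.958, 0.042, 0.000)
step 1 (dt=0.02): k1=(-0.092, 0.050, 0.042), k2=(-0.093, 0.051, 0.042), k3=(-0.093, 0.051, 0.042), k4=(-0.094, 0.051, 0.043); state += dt/6·(k1+2k2+2k3+k4)
t=0.020: state=(0.956, 0.043, 0.001)
t=0.040: state=(0.954, 0.044, 0.002)
t=0.060: state=(0.952, 0.045, 0.003)
continuing one RK4 step at a time; state shown every 25 steps (Δt=0.5):
t=0.500: state=(0.898, 0.074, 0.028)
t=1.000: state=(0.805, 0.119, 0.076)
t=1.500: state=(0.683, 0.169, 0.148)
t=2.000: state=(0.549, 0.208, 0.243)
t=2.500: state=(0.429, 0.220, 0.351)
t=3.000: state=(0.336, 0.207, 0.458)
next step: t=3.020: state=(0.332, 0.206, 0.462) — R has crossed 0.46
linear interpolation between t=3.000 (0.45798) and t=3.020 (0.46209) → t≈3.010

t = 3.010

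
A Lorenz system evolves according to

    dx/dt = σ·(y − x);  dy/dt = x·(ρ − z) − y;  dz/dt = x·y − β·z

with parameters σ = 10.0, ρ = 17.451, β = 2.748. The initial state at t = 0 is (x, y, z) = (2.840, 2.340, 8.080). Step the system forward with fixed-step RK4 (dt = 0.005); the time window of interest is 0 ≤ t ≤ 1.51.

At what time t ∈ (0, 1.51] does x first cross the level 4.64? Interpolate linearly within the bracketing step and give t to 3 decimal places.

t = 0.160

t=0.000: state=(2.840, 2.340, 8.080)
step 1 (dt=0.005): k1=(-5.000, 24.274, -15.558), k2=(-4.268, 24.206, -15.309), k3=(-4.288, 24.221, -15.307), k4=(-3.575, 24.167, -15.057); state += dt/6·(k1+2k2+2k3+k4)
t=0.005: state=(2.819, 2.461, 8.003)
t=0.010: state=(2.804, 2.582, 7.929)
t=0.015: state=(2.796, 2.702, 7.858)
continuing one RK4 step at a time; state shown every 10 steps (Δt=0.05):
t=0.050: state=(2.902, 3.564, 7.434)
t=0.100: state=(3.451, 4.957, 7.108)
t=0.150: state=(4.397, 6.675, 7.260)
t=0.160: state=(4.633, 7.064, 7.369)
next step: t=0.165: state=(4.756, 7.264, 7.436) — x has crossed 4.64
linear interpolation between t=0.160 (4.63263) and t=0.165 (4.75610) → t≈0.160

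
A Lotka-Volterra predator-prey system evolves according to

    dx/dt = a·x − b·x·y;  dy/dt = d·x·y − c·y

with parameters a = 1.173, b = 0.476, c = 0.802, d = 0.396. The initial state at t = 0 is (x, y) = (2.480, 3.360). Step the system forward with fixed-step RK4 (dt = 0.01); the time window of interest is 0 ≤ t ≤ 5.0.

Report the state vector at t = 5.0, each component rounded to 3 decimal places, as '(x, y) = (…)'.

t=0.000: state=(2.480, 3.360)
step 1 (dt=0.01): k1=(-1.057, 0.605), k2=(-1.059, 0.599), k3=(-1.059, 0.599), k4=(-1.060, 0.592); state += dt/6·(k1+2k2+2k3+k4)
t=0.010: state=(2.469, 3.366)
t=0.020: state=(2.459, 3.372)
t=0.030: state=(2.448, 3.378)
continuing one RK4 step at a time; state shown every 20 steps (Δt=0.2):
t=0.200: state=(2.266, 3.454)
t=0.400: state=(2.058, 3.491)
t=0.600: state=(1.867, 3.473)
t=0.800: state=(1.701, 3.407)
t=1.000: state=(1.562, 3.302)
t=1.200: state=(1.451, 3.168)
t=1.400: state=(1.367, 3.017)
t=1.600: state=(1.307, 2.856)
t=1.800: state=(1.269, 2.694)
t=2.000: state=(1.251, 2.535)
t=2.200: state=(1.251, 2.384)
t=2.400: state=(1.270, 2.244)
t=2.600: state=(1.305, 2.116)
t=2.800: state=(1.356, 2.003)
t=3.000: state=(1.424, 1.904)
t=3.200: state=(1.508, 1.821)
t=3.400: state=(1.608, 1.755)
t=3.600: state=(1.725, 1.706)
t=3.800: state=(1.857, 1.674)
t=4.000: state=(2.004, 1.661)
t=4.200: state=(2.163, 1.669)
t=4.400: state=(2.330, 1.698)
t=4.600: state=(2.500, 1.752)
t=4.800: state=(2.666, 1.831)
t=5.000: state=(2.818, 1.938)

(x, y) = (2.818, 1.938)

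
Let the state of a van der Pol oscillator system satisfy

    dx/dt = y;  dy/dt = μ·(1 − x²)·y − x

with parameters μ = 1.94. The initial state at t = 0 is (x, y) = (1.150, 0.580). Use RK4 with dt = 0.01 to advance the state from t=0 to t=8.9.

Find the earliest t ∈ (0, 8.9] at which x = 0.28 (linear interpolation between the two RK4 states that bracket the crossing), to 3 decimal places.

t=0.000: state=(1.150, 0.580)
step 1 (dt=0.01): k1=(0.580, -1.513), k2=(0.572, -1.518), k3=(0.572, -1.518), k4=(0.565, -1.524); state += dt/6·(k1+2k2+2k3+k4)
t=0.010: state=(1.156, 0.565)
t=0.020: state=(1.161, 0.550)
t=0.030: state=(1.167, 0.534)
continuing one RK4 step at a time; state shown every 50 steps (Δt=0.5):
t=0.500: state=(1.254, -0.125)
t=1.000: state=(1.070, -0.590)
t=1.500: state=(0.634, -1.248)
t=1.730: state=(0.280, -1.892)
next step: t=1.740: state=(0.261, -1.929) — x has crossed 0.28
linear interpolation between t=1.730 (0.28026) and t=1.740 (0.26115) → t≈1.730

t = 1.730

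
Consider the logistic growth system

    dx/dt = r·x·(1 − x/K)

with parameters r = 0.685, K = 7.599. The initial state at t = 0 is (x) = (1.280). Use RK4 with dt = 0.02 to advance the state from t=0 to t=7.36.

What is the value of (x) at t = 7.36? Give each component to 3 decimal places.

t=0.000: state=(1.280)
step 1 (dt=0.02): k1=(0.729), k2=(0.732), k3=(0.732), k4=(0.736); state += dt/6·(k1+2k2+2k3+k4)
t=0.020: state=(1.295)
t=0.040: state=(1.309)
t=0.060: state=(1.324)
continuing one RK4 step at a time; state shown every 25 steps (Δt=0.5):
t=0.500: state=(1.687)
t=1.000: state=(2.178)
t=1.500: state=(2.746)
t=2.000: state=(3.371)
t=2.500: state=(4.019)
t=3.000: state=(4.655)
t=3.500: state=(5.244)
t=4.000: state=(5.762)
t=4.500: state=(6.197)
t=5.000: state=(6.547)
t=5.500: state=(6.821)
t=6.000: state=(7.030)
t=6.500: state=(7.186)
t=7.000: state=(7.301)
t=7.360: state=(7.364)

(x) = (7.364)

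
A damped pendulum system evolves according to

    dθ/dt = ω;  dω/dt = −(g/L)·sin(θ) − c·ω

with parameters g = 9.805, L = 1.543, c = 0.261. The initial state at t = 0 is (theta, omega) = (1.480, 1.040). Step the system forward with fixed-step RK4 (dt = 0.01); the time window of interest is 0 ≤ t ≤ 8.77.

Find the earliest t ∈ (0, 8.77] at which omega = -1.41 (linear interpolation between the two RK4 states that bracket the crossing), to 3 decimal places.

t = 0.390

t=0.000: state=(1.480, 1.040)
step 1 (dt=0.01): k1=(1.040, -6.600), k2=(1.007, -6.594), k3=(1.007, -6.594), k4=(0.974, -6.588); state += dt/6·(k1+2k2+2k3+k4)
t=0.010: state=(1.490, 0.974)
t=0.020: state=(1.499, 0.908)
t=0.030: state=(1.508, 0.843)
t=0.380: state=(1.413, -1.352)
next step: t=0.390: state=(1.399, -1.412) — omega has crossed -1.41
linear interpolation between t=0.380 (-1.35243) and t=0.390 (-1.41151) → t≈0.390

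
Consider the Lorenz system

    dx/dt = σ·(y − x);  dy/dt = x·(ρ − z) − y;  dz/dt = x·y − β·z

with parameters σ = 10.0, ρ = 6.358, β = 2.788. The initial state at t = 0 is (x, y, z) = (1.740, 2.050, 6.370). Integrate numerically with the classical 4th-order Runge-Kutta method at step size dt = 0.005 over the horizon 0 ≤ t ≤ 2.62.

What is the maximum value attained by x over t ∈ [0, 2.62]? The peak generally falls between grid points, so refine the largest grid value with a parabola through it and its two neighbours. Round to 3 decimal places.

max x = 4.826

t=0.000: state=(1.740, 2.050, 6.370)
step 1 (dt=0.005): k1=(3.100, -2.071, -14.193), k2=(2.971, -2.004, -14.087), k3=(2.976, -2.004, -14.088), k4=(2.851, -1.937, -13.983); state += dt/6·(k1+2k2+2k3+k4)
t=0.005: state=(1.755, 2.040, 6.300)
t=0.010: state=(1.769, 2.031, 6.230)
t=0.015: state=(1.781, 2.022, 6.162)
continuing one RK4 step at a time; state shown every 20 steps (Δt=0.1):
t=0.100: state=(1.894, 1.969, 5.139)
t=0.200: state=(1.979, 2.096, 4.230)
t=0.300: state=(2.150, 2.381, 3.602)
t=0.400: state=(2.443, 2.800, 3.245)
t=0.500: state=(2.860, 3.333, 3.167)
t=0.600: state=(3.379, 3.935, 3.393)
t=0.700: state=(3.946, 4.506, 3.930)
t=0.800: state=(4.456, 4.893, 4.719)
t=0.900: state=(4.774, 4.954, 5.580)
t=1.000: state=(4.798, 4.671, 6.251)
t=1.100: state=(4.546, 4.193, 6.541)
t=1.200: state=(4.146, 3.727, 6.444)
t=1.300: state=(3.752, 3.400, 6.094)
t=1.400: state=(3.463, 3.243, 5.646)
t=1.500: state=(3.314, 3.233, 5.223)
t=1.600: state=(3.296, 3.337, 4.895)
t=1.700: state=(3.386, 3.519, 4.702)
t=1.800: state=(3.551, 3.742, 4.657)
t=1.900: state=(3.754, 3.963, 4.756)
t=2.000: state=(3.954, 4.137, 4.967)
t=2.100: state=(4.107, 4.226, 5.236)
t=2.200: state=(4.183, 4.213, 5.495)
t=2.300: state=(4.170, 4.115, 5.679)
t=2.400: state=(4.084, 3.972, 5.754)
t=2.500: state=(3.959, 3.828, 5.721)
t=2.600: state=(3.834, 3.719, 5.609)
t=2.620: state=(3.812, 3.704, 5.580)
largest grid value and its neighbours: x(0.955)=4.82585, x(0.960)=4.82587, x(0.965)=4.82512
parabola through these three points peaks at t≈0.958 with x≈4.82596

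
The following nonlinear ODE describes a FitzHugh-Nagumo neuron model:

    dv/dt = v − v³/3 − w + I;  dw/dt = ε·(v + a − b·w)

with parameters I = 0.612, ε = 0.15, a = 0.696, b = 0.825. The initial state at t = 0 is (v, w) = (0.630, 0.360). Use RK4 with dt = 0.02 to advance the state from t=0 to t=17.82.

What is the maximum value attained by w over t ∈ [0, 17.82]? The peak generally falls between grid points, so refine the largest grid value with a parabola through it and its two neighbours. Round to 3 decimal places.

t=0.000: state=(0.630, 0.360)
step 1 (dt=0.02): k1=(0.799, 0.154), k2=(0.802, 0.155), k3=(0.802, 0.155), k4=(0.805, 0.156); state += dt/6·(k1+2k2+2k3+k4)
t=0.020: state=(0.646, 0.363)
t=0.040: state=(0.662, 0.366)
t=0.060: state=(0.678, 0.369)
continuing one RK4 step at a time; state shown every 50 steps (Δt=1):
t=1.000: state=(1.399, 0.564)
t=2.000: state=(1.619, 0.816)
t=3.000: state=(1.545, 1.044)
t=4.000: state=(1.413, 1.229)
t=5.000: state=(1.258, 1.373)
t=6.000: state=(1.075, 1.476)
t=7.000: state=(0.838, 1.538)
t=8.000: state=(0.462, 1.551)
t=9.000: state=(-0.340, 1.484)
t=10.000: state=(-1.630, 1.265)
t=11.000: state=(-1.896, 0.956)
t=12.000: state=(-1.813, 0.681)
t=13.000: state=(-1.706, 0.452)
t=14.000: state=(-1.597, 0.265)
t=15.000: state=(-1.489, 0.114)
t=16.000: state=(-1.379, -0.003)
t=17.000: state=(-1.267, -0.091)
t=17.820: state=(-1.172, -0.143)
largest grid value and its neighbours: w(7.720)=1.55313, w(7.740)=1.55313, w(7.760)=1.55311
parabola through these three points peaks at t≈7.734 with w≈1.55313

max w = 1.553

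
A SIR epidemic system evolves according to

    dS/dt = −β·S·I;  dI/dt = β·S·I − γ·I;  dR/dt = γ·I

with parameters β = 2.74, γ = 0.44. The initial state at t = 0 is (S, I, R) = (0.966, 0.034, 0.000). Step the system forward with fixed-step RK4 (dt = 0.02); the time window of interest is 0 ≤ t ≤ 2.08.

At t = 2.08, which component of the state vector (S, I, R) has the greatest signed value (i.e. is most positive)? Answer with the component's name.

largest component: I

t=0.000: state=(0.966, 0.034, 0.000)
step 1 (dt=0.02): k1=(-0.090, 0.075, 0.015), k2=(-0.092, 0.077, 0.015), k3=(-0.092, 0.077, 0.015), k4=(-0.094, 0.078, 0.016); state += dt/6·(k1+2k2+2k3+k4)
t=0.020: state=(0.964, 0.036, 0.000)
t=0.040: state=(0.962, 0.037, 0.001)
t=0.060: state=(0.960, 0.039, 0.001)
continuing one RK4 step at a time; state shown every 5 steps (Δt=0.1):
t=0.100: state=(0.956, 0.042, 0.002)
t=0.200: state=(0.944, 0.053, 0.004)
t=0.300: state=(0.929, 0.065, 0.006)
t=0.400: state=(0.910, 0.080, 0.010)
t=0.500: state=(0.889, 0.098, 0.013)
t=0.600: state=(0.863, 0.119, 0.018)
t=0.700: state=(0.832, 0.144, 0.024)
t=0.800: state=(0.797, 0.172, 0.031)
t=0.900: state=(0.757, 0.204, 0.039)
t=1.000: state=(0.712, 0.239, 0.049)
t=1.100: state=(0.664, 0.276, 0.060)
t=1.200: state=(0.612, 0.314, 0.073)
t=1.300: state=(0.559, 0.353, 0.088)
t=1.400: state=(0.505, 0.391, 0.104)
t=1.500: state=(0.451, 0.427, 0.122)
t=1.600: state=(0.400, 0.459, 0.142)
t=1.700: state=(0.351, 0.486, 0.163)
t=1.800: state=(0.306, 0.509, 0.184)
t=1.900: state=(0.266, 0.527, 0.207)
t=2.000: state=(0.230, 0.540, 0.231)
t=2.080: state=(0.204, 0.546, 0.250)
compare at T: S=0.204, I=0.546, R=0.250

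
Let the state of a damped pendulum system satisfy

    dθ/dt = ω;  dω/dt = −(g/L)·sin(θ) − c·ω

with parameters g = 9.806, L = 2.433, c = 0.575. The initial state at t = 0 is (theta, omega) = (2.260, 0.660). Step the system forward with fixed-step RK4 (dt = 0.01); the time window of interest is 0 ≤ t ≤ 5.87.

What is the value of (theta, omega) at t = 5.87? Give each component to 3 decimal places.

(theta, omega) = (-0.391, 0.382)

t=0.000: state=(2.260, 0.660)
step 1 (dt=0.01): k1=(0.660, -3.490), k2=(0.643, -3.471), k3=(0.643, -3.472), k4=(0.625, -3.453); state += dt/6·(k1+2k2+2k3+k4)
t=0.010: state=(2.266, 0.625)
t=0.020: state=(2.273, 0.591)
t=0.030: state=(2.278, 0.557)
continuing one RK4 step at a time; state shown every 20 steps (Δt=0.2):
t=0.200: state=(2.326, 0.023)
t=0.400: state=(2.274, -0.543)
t=0.600: state=(2.110, -1.099)
t=0.800: state=(1.833, -1.676)
t=1.000: state=(1.440, -2.249)
t=1.200: state=(0.941, -2.705)
t=1.400: state=(0.377, -2.870)
t=1.600: state=(-0.179, -2.625)
t=1.800: state=(-0.649, -2.026)
t=2.000: state=(-0.978, -1.247)
t=2.200: state=(-1.146, -0.442)
t=2.400: state=(-1.158, 0.306)
t=2.600: state=(-1.031, 0.952)
t=2.800: state=(-0.787, 1.451)
t=3.000: state=(-0.464, 1.738)
t=3.200: state=(-0.110, 1.762)
t=3.400: state=(0.223, 1.522)
t=3.600: state=(0.486, 1.086)
t=3.800: state=(0.651, 0.552)
t=4.000: state=(0.706, 0.009)
t=4.200: state=(0.658, -0.477)
t=4.400: state=(0.523, -0.852)
t=4.600: state=(0.328, -1.074)
t=4.800: state=(0.105, -1.120)
t=5.000: state=(-0.109, -0.993)
t=5.200: state=(-0.283, -0.733)
t=5.400: state=(-0.397, -0.395)
t=5.600: state=(-0.440, -0.038)
t=5.800: state=(-0.414, 0.285)
t=5.870: state=(-0.391, 0.382)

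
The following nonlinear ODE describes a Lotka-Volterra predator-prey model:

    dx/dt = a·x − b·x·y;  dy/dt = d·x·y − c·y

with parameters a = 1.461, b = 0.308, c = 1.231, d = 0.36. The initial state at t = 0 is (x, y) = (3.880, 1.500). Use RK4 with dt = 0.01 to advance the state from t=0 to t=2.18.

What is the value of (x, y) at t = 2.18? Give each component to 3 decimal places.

t=0.000: state=(3.880, 1.500)
step 1 (dt=0.01): k1=(3.876, 0.249), k2=(3.894, 0.259), k3=(3.894, 0.259), k4=(3.912, 0.270); state += dt/6·(k1+2k2+2k3+k4)
t=0.010: state=(3.919, 1.503)
t=0.020: state=(3.958, 1.505)
t=0.030: state=(3.998, 1.508)
continuing one RK4 step at a time; state shown every 10 steps (Δt=0.1):
t=0.100: state=(4.286, 1.536)
t=0.200: state=(4.726, 1.597)
t=0.300: state=(5.200, 1.688)
t=0.400: state=(5.703, 1.816)
t=0.500: state=(6.225, 1.990)
t=0.600: state=(6.753, 2.223)
t=0.700: state=(7.265, 2.530)
t=0.800: state=(7.732, 2.931)
t=0.900: state=(8.114, 3.448)
t=1.000: state=(8.363, 4.103)
t=1.100: state=(8.427, 4.911)
t=1.200: state=(8.264, 5.868)
t=1.300: state=(7.854, 6.939)
t=1.400: state=(7.215, 8.052)
t=1.500: state=(6.410, 9.102)
t=1.600: state=(5.526, 9.978)
t=1.700: state=(4.656, 10.595)
t=1.800: state=(3.866, 10.917)
t=1.900: state=(3.192, 10.956)
t=2.000: state=(2.643, 10.756)
t=2.100: state=(2.208, 10.375)
t=2.180: state=(1.931, 9.978)

(x, y) = (1.931, 9.978)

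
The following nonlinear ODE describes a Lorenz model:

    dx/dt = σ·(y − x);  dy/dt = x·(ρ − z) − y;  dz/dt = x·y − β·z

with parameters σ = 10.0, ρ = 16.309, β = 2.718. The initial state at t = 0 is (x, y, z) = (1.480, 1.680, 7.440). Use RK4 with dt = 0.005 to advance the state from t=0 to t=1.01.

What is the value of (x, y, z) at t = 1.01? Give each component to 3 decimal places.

(x, y, z) = (2.177, 2.984, 8.163)

t=0.000: state=(1.480, 1.680, 7.440)
step 1 (dt=0.005): k1=(2.000, 11.446, -17.736), k2=(2.236, 11.528, -17.564), k3=(2.232, 11.532, -17.564), k4=(2.465, 11.618, -17.392); state += dt/6·(k1+2k2+2k3+k4)
t=0.005: state=(1.491, 1.738, 7.352)
t=0.010: state=(1.505, 1.796, 7.266)
t=0.015: state=(1.520, 1.856, 7.182)
continuing one RK4 step at a time; state shown every 10 steps (Δt=0.05):
t=0.050: state=(1.688, 2.309, 6.641)
t=0.100: state=(2.096, 3.112, 6.036)
t=0.150: state=(2.714, 4.182, 5.678)
t=0.200: state=(3.582, 5.606, 5.676)
t=0.250: state=(4.755, 7.435, 6.227)
t=0.300: state=(6.263, 9.595, 7.639)
t=0.350: state=(8.036, 11.706, 10.264)
t=0.400: state=(9.787, 12.922, 14.179)
t=0.450: state=(10.943, 12.209, 18.607)
t=0.500: state=(10.897, 9.400, 21.872)
t=0.550: state=(9.540, 5.823, 22.750)
t=0.600: state=(7.445, 3.047, 21.589)
t=0.650: state=(5.358, 1.556, 19.507)
t=0.700: state=(3.723, 1.012, 17.287)
t=0.750: state=(2.636, 0.965, 15.231)
t=0.800: state=(2.011, 1.138, 13.406)
t=0.850: state=(1.724, 1.416, 11.812)
t=0.900: state=(1.676, 1.774, 10.436)
t=0.950: state=(1.809, 2.235, 9.272)
t=1.000: state=(2.100, 2.840, 8.325)
t=1.010: state=(2.177, 2.984, 8.163)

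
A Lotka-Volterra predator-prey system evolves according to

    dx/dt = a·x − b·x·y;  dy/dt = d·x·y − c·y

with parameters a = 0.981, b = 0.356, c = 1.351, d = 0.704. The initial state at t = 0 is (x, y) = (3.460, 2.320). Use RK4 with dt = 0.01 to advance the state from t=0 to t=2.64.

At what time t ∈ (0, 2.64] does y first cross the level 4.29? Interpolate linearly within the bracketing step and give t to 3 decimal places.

t = 0.587

t=0.000: state=(3.460, 2.320)
step 1 (dt=0.01): k1=(0.537, 2.517), k2=(0.521, 2.535), k3=(0.521, 2.535), k4=(0.506, 2.553); state += dt/6·(k1+2k2+2k3+k4)
t=0.010: state=(3.465, 2.345)
t=0.020: state=(3.470, 2.371)
t=0.030: state=(3.475, 2.397)
continuing one RK4 step at a time; state shown every 10 steps (Δt=0.1):
t=0.100: state=(3.498, 2.590)
t=0.200: state=(3.500, 2.895)
t=0.300: state=(3.462, 3.232)
t=0.400: state=(3.382, 3.594)
t=0.500: state=(3.261, 3.968)
t=0.580: state=(3.137, 4.265)
next step: t=0.590: state=(3.120, 4.301) — y has crossed 4.29
linear interpolation between t=0.580 (4.26461) and t=0.590 (4.30107) → t≈0.587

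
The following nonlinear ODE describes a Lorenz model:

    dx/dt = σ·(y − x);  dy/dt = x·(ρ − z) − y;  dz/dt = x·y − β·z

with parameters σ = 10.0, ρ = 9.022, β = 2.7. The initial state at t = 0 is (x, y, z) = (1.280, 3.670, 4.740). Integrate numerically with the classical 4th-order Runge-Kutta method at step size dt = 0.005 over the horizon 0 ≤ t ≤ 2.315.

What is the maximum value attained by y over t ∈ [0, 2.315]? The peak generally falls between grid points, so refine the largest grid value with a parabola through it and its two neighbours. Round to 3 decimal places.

max y = 6.828

t=0.000: state=(1.280, 3.670, 4.740)
step 1 (dt=0.005): k1=(23.900, 1.811, -8.100), k2=(23.348, 2.089, -7.820), k3=(23.369, 2.082, -7.826), k4=(22.836, 2.356, -7.551); state += dt/6·(k1+2k2+2k3+k4)
t=0.005: state=(1.397, 3.680, 4.701)
t=0.010: state=(1.508, 3.694, 4.664)
t=0.015: state=(1.615, 3.709, 4.631)
continuing one RK4 step at a time; state shown every 20 steps (Δt=0.1):
t=0.100: state=(2.979, 4.286, 4.402)
t=0.200: state=(4.201, 5.395, 4.910)
t=0.300: state=(5.367, 6.461, 6.283)
t=0.400: state=(6.242, 6.811, 8.260)
t=0.500: state=(6.377, 6.060, 9.944)
t=0.600: state=(5.693, 4.736, 10.459)
t=0.700: state=(4.674, 3.688, 9.867)
t=0.800: state=(3.845, 3.204, 8.787)
t=0.900: state=(3.408, 3.169, 7.699)
t=1.000: state=(3.342, 3.435, 6.841)
t=1.100: state=(3.569, 3.918, 6.330)
t=1.200: state=(4.015, 4.544, 6.240)
t=1.300: state=(4.590, 5.187, 6.612)
t=1.400: state=(5.150, 5.639, 7.385)
t=1.500: state=(5.503, 5.692, 8.318)
t=1.600: state=(5.501, 5.313, 9.028)
t=1.700: state=(5.169, 4.726, 9.242)
t=1.800: state=(4.693, 4.221, 8.975)
t=1.900: state=(4.281, 3.948, 8.440)
t=2.000: state=(4.048, 3.918, 7.864)
t=2.100: state=(4.018, 4.082, 7.407)
t=2.200: state=(4.162, 4.376, 7.167)
t=2.300: state=(4.424, 4.722, 7.185)
t=2.315: state=(4.469, 4.772, 7.211)
largest grid value and its neighbours: y(0.380)=6.82778, y(0.385)=6.82793, y(0.390)=6.82512
parabola through these three points peaks at t≈0.383 with y≈6.82823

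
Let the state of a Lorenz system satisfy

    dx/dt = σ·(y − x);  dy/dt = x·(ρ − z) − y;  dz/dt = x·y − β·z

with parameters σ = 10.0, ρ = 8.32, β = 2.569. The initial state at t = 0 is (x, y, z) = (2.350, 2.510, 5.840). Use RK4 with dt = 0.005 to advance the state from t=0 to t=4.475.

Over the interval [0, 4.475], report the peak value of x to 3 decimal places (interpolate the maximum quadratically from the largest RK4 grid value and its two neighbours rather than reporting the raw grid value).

max x = 5.584

t=0.000: state=(2.350, 2.510, 5.840)
step 1 (dt=0.005): k1=(1.600, 3.318, -9.104), k2=(1.643, 3.373, -9.016), k3=(1.643, 3.373, -9.016), k4=(1.686, 3.428, -8.928); state += dt/6·(k1+2k2+2k3+k4)
t=0.005: state=(2.358, 2.527, 5.795)
t=0.010: state=(2.367, 2.544, 5.751)
t=0.015: state=(2.376, 2.562, 5.707)
continuing one RK4 step at a time; state shown every 40 steps (Δt=0.2):
t=0.200: state=(3.045, 3.583, 4.765)
t=0.400: state=(4.414, 5.175, 5.485)
t=0.600: state=(5.545, 5.746, 7.828)
t=0.800: state=(5.005, 4.390, 8.983)
t=1.000: state=(3.828, 3.399, 7.930)
t=1.200: state=(3.453, 3.491, 6.617)
t=1.400: state=(3.863, 4.197, 6.142)
t=1.600: state=(4.591, 4.920, 6.760)
t=1.800: state=(4.925, 4.893, 7.812)
t=2.000: state=(4.540, 4.252, 8.067)
t=2.200: state=(4.041, 3.875, 7.488)
t=2.400: state=(3.945, 4.008, 6.896)
t=2.600: state=(4.218, 4.400, 6.812)
t=2.800: state=(4.543, 4.654, 7.223)
t=3.000: state=(4.589, 4.525, 7.638)
t=3.200: state=(4.364, 4.233, 7.625)
t=3.400: state=(4.167, 4.117, 7.315)
t=3.600: state=(4.178, 4.232, 7.083)
t=3.800: state=(4.334, 4.420, 7.126)
t=4.000: state=(4.458, 4.485, 7.347)
t=4.200: state=(4.432, 4.386, 7.490)
t=4.400: state=(4.317, 4.262, 7.429)
t=4.475: state=(4.280, 4.239, 7.373)
largest grid value and its neighbours: x(0.635)=5.58383, x(0.640)=5.58420, x(0.645)=5.58327
parabola through these three points peaks at t≈0.639 with x≈5.58423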